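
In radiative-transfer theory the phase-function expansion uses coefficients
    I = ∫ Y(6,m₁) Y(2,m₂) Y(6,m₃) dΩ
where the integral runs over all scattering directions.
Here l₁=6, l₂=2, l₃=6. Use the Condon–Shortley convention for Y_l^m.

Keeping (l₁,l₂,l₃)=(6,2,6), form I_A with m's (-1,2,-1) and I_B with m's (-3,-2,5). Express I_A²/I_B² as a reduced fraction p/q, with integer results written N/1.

Shared (l₁,l₂,l₃)=(6,2,6): N and (l;000)² cancel in I_A²/I_B².
A: Δ = 2!·10!·2!/15! = 1/90090; Racah Σ t=2..2: t=2:+1/57600 = 1/57600; ⇒ 3j(6 2 6; -1 2 -1)² = 21/715, sgn -1
B: Δ = 2!·10!·2!/15! = 1/90090; Racah Σ t=0..0: t=0:+1/1451520 = 1/1451520; ⇒ 3j(6 2 6; -3 -2 5)² = 1/91, sgn -1
I_A²/I_B² = (21/715)/(1/91) = 147/55

147/55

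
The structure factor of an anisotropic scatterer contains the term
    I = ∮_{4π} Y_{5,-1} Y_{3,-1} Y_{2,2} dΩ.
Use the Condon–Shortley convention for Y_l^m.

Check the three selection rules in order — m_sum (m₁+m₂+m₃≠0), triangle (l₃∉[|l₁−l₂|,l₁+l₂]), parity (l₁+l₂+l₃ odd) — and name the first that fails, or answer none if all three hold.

none

m₁+m₂+m₃ = -1 − 1 + 2 = 0  ✓
triangle: |5−3|=2 ≤ l₃=2 ≤ 5+3=8  ✓
parity: l₁+l₂+l₃ = 10 is even  ✓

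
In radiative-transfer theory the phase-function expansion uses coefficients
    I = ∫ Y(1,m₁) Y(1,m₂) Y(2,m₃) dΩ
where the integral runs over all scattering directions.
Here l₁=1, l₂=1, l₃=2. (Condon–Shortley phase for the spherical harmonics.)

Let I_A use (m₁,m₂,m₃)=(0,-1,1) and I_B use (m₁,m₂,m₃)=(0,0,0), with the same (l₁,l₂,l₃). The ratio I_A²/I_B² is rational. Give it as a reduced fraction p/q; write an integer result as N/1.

3/4

Same 1,1,2: normalisation and zero-m 3j drop out of the ratio.
A: Δ: 0! 2! 2! / 5! → 1/30; sum: t=0:+1/2 = 1/2; 3j²(1 1 2; 0 -1 1) = Δ·Π!·Σ² = 1/10  (sign -1)
B: Δ: 0! 2! 2! / 5! → 1/30; sum: t=0:+1/1 = 1/1; 3j²(1 1 2; 0 0 0) = Δ·Π!·Σ² = 2/15  (sign +1)
I_A²/I_B² = (1/10)/(2/15) = 3/4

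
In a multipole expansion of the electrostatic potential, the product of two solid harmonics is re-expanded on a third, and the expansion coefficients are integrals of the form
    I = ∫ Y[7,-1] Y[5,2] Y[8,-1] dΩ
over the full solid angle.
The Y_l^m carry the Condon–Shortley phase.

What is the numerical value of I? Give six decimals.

0.113387

Checks pass: Σm=0; 20 even; l₃=8∈[2,12].
(2·7+1)(2·5+1)(2·8+1) = 2805
Δ: 4! 10! 6! / 21! → 1/814773960
sum: t=0:+1/87091200 t=1:−1/4976640 t=2:+1/2073600 t=3:−1/4976640 t=4:+1/87091200 = 1/9676800
3j²(7 5 8; 0 0 0) = Δ·Π!·Σ² = 360/46189  (sign +1)
sum: t=1:−1/130636800 t=2:+1/8294400 t=3:−1/4147200 t=4:+1/14929920 = -1/16329600
3j²(7 5 8; -1 2 -1) = Δ·Π!·Σ² = 1024/138567  (sign +1)
combine: 4πI² = 2805·360/46189·1024/138567 = 1843200/11408683
take √, sign +1: I = 0.11338707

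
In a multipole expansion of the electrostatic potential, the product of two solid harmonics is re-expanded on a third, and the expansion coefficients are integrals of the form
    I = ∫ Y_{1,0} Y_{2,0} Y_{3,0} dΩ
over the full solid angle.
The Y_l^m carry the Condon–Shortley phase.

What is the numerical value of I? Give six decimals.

0.247767

Rules hold: Σm=0, L=6 even, 1≤3≤3.
N = 3·5·7 = 105
Δ = 0!·2!·4!/7! = 1/105
Racah Σ t=0..0: t=0:+1/4 = 1/4
⇒ 3j(1 2 3; 0 0 0)² = 3/35, sgn -1
(m-triple is (0,0,0) — same symbol as above.)
4πI² = N·(3j₀)²·(3jₘ)² = 27/35
I = +1·√(0.771429/4π) = 0.24776670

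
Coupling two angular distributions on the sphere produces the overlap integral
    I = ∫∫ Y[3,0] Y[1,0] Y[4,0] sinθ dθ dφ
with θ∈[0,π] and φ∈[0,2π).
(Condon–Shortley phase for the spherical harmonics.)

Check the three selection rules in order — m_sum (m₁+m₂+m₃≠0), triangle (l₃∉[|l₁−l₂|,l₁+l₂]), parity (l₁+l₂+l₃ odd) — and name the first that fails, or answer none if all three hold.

m₁+m₂+m₃ = 0 + 0 + 0 = 0  ✓
triangle: |3−1|=2 ≤ l₃=4 ≤ 3+1=4  ✓
parity: l₁+l₂+l₃ = 8 is even  ✓

none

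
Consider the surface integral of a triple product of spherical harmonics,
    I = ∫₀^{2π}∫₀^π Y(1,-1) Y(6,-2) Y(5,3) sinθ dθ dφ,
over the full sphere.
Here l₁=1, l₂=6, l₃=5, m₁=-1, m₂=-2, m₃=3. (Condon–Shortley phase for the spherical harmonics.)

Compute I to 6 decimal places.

m-sum 0 ✓  L=12 even ✓  5≤5≤7 ✓
Π(2lᵢ+1) = 3×13×11 = 429
triangle coeff Δ(1,6,5) = 1/858
Σ_t [1,1]: t=1:−1/14400 = -1/14400
(3j)²=6/143 [(1 6 5; 0 0 0)], sign=+1
Σ_t [2,2]: t=2:+1/161280 = 1/161280
(3j)²=1/143 [(1 6 5; -1 -2 3)], sign=+1
⇒ 4πI² = 18/143
I = (+1)√(18/143/(4π)) = 0.10008369

0.100084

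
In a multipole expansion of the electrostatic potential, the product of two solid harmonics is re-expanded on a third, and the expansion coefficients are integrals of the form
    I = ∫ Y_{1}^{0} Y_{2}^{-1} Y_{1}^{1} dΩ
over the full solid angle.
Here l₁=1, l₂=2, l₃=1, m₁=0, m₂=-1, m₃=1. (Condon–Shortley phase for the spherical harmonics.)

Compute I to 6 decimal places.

Checks pass: Σm=0; 4 even; l₃=1∈[1,3].
(2·1+1)(2·2+1)(2·1+1) = 45
Δ: 2! 0! 2! / 5! → 1/30
sum: t=1:−1/1 = -1/1
3j²(1 2 1; 0 0 0) = Δ·Π!·Σ² = 2/15  (sign +1)
sum: t=1:−1/2 = -1/2
3j²(1 2 1; 0 -1 1) = Δ·Π!·Σ² = 1/10  (sign -1)
combine: 4πI² = 45·2/15·1/10 = 3/5
take √, sign -1: I = -0.21850969

-0.218510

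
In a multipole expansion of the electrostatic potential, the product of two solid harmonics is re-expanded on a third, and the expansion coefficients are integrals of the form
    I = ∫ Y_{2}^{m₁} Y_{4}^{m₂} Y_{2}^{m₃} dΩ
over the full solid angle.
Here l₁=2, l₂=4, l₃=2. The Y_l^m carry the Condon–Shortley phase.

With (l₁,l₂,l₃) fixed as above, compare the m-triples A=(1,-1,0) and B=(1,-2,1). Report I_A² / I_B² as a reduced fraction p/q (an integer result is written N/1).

Shared (l₁,l₂,l₃)=(2,4,2): N and (l;000)² cancel in I_A²/I_B².
A: Δ = 4!·0!·4!/9! = 1/630; Racah Σ t=1..1: t=1:−1/24 = -1/24; ⇒ 3j(2 4 2; 1 -1 0)² = 1/21, sgn -1
B: Δ = 4!·0!·4!/9! = 1/630; Racah Σ t=1..1: t=1:−1/36 = -1/36; ⇒ 3j(2 4 2; 1 -2 1)² = 4/63, sgn +1
I_A²/I_B² = (1/21)/(4/63) = 3/4

3/4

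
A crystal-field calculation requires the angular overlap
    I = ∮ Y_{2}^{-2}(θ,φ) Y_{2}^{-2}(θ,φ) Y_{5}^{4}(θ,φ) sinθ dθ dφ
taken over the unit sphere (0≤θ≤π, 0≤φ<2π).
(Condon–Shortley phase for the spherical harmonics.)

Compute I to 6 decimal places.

l₃=5 ∉ [0,4] — triangle fails ⇒ I = 0

0.000000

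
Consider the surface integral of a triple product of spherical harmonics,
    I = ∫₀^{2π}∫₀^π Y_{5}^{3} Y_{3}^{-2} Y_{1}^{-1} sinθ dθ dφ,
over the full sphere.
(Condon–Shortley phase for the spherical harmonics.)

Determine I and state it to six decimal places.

0.000000

l₃=1 ∉ [2,8] — triangle fails ⇒ I = 0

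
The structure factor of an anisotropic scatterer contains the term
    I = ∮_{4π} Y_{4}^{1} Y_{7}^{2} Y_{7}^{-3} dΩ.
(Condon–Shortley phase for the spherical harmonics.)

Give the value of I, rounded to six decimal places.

-0.130365

m-sum 0 ✓  L=18 even ✓  3≤7≤11 ✓
Π(2lᵢ+1) = 9×15×15 = 2025
triangle coeff Δ(4,7,7) = 1/58198140
Σ_t [0,4]: t=0:+1/17418240 t=1:−1/622080 t=2:+1/230400 t=3:−1/622080 t=4:+1/17418240 = 1/806400
(3j)²=2268/230945 [(4 7 7; 0 0 0)], sign=-1
Σ_t [0,3]: t=0:+1/52254720 t=1:−1/1935360 t=2:+1/725760 t=3:−1/2488320 = 5/10450944
(3j)²=31250/2909907 [(4 7 7; 1 2 -3)], sign=+1
⇒ 4πI² = 455625000/2133423721
I = (-1)√(455625000/2133423721/(4π)) = -0.13036478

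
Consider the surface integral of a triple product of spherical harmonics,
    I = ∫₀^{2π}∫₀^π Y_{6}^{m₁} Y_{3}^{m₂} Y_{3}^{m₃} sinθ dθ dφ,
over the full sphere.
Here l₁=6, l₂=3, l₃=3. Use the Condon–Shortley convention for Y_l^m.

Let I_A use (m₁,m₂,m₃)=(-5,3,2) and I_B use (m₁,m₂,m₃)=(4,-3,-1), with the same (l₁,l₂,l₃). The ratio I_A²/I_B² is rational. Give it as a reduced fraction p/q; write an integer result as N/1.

11/5

l's match ⇒ only the (l;m) 3-j factors differ between A and B.
A: triangle coeff Δ(6,3,3) = 1/12012; Σ_t [6,6]: t=6:+1/86400 = 1/86400; (3j)²=1/26 [(6 3 3; -5 3 2)], sign=-1
B: triangle coeff Δ(6,3,3) = 1/12012; Σ_t [0,0]: t=0:+1/34560 = 1/34560; (3j)²=5/286 [(6 3 3; 4 -3 -1)], sign=+1
I_A²/I_B² = (1/26)/(5/286) = 11/5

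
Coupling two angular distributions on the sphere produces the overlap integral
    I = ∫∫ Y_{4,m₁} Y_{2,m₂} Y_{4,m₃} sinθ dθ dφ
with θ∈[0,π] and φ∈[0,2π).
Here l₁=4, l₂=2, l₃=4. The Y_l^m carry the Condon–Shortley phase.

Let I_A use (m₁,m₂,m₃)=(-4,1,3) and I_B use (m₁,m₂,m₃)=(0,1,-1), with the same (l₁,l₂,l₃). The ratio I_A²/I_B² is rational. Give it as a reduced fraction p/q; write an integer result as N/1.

98/5

Shared (l₁,l₂,l₃)=(4,2,4): N and (l;000)² cancel in I_A²/I_B².
A: Δ = 2!·6!·2!/11! = 1/13860; Racah Σ t=2..2: t=2:+1/1440 = 1/1440; ⇒ 3j(4 2 4; -4 1 3)² = 7/165, sgn -1
B: Δ = 2!·6!·2!/11! = 1/13860; Racah Σ t=1..2: t=1:−1/72 t=2:+1/96 = -1/288; ⇒ 3j(4 2 4; 0 1 -1)² = 1/462, sgn +1
I_A²/I_B² = (7/165)/(1/462) = 98/5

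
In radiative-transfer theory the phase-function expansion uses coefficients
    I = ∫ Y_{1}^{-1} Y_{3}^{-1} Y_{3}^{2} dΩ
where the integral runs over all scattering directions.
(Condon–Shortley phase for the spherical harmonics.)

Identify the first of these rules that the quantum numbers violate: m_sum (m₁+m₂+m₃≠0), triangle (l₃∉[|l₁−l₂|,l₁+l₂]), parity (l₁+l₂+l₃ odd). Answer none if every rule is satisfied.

parity

Σmᵢ = 0  ✓
l₃∈[|l₁−l₂|,l₁+l₂]=[2,4], have l₃=3  ✓
Σlᵢ = 7 ⇒ odd  ✗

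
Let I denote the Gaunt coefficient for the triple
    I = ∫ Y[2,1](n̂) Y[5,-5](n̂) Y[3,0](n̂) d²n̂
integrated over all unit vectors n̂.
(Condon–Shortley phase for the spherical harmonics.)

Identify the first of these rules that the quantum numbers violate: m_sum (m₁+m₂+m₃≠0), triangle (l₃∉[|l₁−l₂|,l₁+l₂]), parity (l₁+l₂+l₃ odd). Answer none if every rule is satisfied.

azimuthal sum: 1 − 5 + 0 = -4  ✗
3 ≤ 3 ≤ 7 (triangle on l)
L = 2 + 5 + 3 = 10 (even)

m_sum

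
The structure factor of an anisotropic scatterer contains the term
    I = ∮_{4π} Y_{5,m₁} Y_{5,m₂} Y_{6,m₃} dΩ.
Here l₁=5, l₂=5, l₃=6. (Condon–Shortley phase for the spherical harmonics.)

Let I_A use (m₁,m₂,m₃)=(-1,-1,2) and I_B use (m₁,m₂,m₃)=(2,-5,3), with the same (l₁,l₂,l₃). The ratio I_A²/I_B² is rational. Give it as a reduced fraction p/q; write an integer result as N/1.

Same 5,5,6: normalisation and zero-m 3j drop out of the ratio.
A: Δ: 4! 6! 6! / 17! → 1/28588560; sum: t=0:+1/829440 t=1:−1/25920 t=2:+1/9216 t=3:−1/25920 t=4:+1/829440 = 7/207360; 3j²(5 5 6; -1 -1 2) = Δ·Π!·Σ² = 28/2431  (sign +1)
B: Δ: 4! 6! 6! / 17! → 1/28588560; sum: t=0:+1/622080 = 1/622080; 3j²(5 5 6; 2 -5 3) = Δ·Π!·Σ² = 105/4862  (sign -1)
I_A²/I_B² = (28/2431)/(105/4862) = 8/15

8/15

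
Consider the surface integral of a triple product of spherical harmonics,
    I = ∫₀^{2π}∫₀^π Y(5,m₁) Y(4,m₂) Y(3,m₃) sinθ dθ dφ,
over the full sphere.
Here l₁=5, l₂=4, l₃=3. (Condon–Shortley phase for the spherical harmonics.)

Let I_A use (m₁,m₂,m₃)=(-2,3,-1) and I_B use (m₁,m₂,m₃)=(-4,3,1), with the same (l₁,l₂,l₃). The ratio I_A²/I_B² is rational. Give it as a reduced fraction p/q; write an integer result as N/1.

49/3

l's match ⇒ only the (l;m) 3-j factors differ between A and B.
A: triangle coeff Δ(5,4,3) = 1/180180; Σ_t [5,6]: t=5:−1/960 t=6:+1/4320 = -7/8640; (3j)²=343/12870 [(5 4 3; -2 3 -1)], sign=-1
B: triangle coeff Δ(5,4,3) = 1/180180; Σ_t [5,6]: t=5:−1/5760 t=6:+1/4320 = 1/17280; (3j)²=7/4290 [(5 4 3; -4 3 1)], sign=+1
I_A²/I_B² = (343/12870)/(7/4290) = 49/3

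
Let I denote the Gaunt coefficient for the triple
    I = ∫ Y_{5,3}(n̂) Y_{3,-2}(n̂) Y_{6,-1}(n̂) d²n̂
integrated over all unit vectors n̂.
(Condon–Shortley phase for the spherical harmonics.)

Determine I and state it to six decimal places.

Rules hold: Σm=0, L=14 even, 2≤6≤8.
N = 11·7·13 = 1001
Δ = 2!·8!·4!/15! = 1/675675
Racah Σ t=0..2: t=0:+1/8640 t=1:−1/2304 t=2:+1/8640 = -7/34560
⇒ 3j(5 3 6; 0 0 0)² = 7/429, sgn -1
Racah Σ t=0..1: t=0:+1/17280 t=1:−1/120960 = 1/20160
⇒ 3j(5 3 6; 3 -2 -1)² = 64/3003, sgn -1
4πI² = N·(3j₀)²·(3jₘ)² = 448/1287
I = +1·√(0.348096/4π) = 0.16643505

0.166435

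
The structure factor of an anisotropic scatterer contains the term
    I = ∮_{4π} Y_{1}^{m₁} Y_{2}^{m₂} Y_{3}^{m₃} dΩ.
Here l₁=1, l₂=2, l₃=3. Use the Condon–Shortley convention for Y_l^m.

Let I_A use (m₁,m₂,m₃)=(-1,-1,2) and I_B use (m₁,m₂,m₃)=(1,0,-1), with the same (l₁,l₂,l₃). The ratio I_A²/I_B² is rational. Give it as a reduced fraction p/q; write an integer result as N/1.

5/3

Same 1,2,3: normalisation and zero-m 3j drop out of the ratio.
A: Δ: 0! 2! 4! / 7! → 1/105; sum: t=0:+1/12 = 1/12; 3j²(1 2 3; -1 -1 2) = Δ·Π!·Σ² = 2/21  (sign -1)
B: Δ: 0! 2! 4! / 7! → 1/105; sum: t=0:+1/8 = 1/8; 3j²(1 2 3; 1 0 -1) = Δ·Π!·Σ² = 2/35  (sign +1)
I_A²/I_B² = (2/21)/(2/35) = 5/3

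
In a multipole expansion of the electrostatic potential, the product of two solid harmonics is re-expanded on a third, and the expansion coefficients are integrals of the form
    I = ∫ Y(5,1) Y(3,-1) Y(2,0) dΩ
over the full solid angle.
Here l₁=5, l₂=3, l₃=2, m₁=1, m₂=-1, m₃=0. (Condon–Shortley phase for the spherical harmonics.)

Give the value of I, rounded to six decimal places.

Checks pass: Σm=0; 10 even; l₃=2∈[2,8].
(2·5+1)(2·3+1)(2·2+1) = 385
Δ: 6! 4! 0! / 11! → 1/2310
sum: t=3:−1/144 = -1/144
3j²(5 3 2; 0 0 0) = Δ·Π!·Σ² = 10/231  (sign -1)
sum: t=2:+1/192 = 1/192
3j²(5 3 2; 1 -1 0) = Δ·Π!·Σ² = 3/77  (sign +1)
combine: 4πI² = 385·10/231·3/77 = 50/77
take √, sign -1: I = -0.22731846

-0.227318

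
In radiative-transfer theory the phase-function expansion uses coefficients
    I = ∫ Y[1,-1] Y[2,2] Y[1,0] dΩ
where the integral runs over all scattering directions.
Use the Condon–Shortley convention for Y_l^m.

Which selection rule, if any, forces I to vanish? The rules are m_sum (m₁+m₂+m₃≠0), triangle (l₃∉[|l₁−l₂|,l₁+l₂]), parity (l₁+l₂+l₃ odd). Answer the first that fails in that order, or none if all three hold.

m_sum

m₁+m₂+m₃ = -1 + 2 + 0 = 1  ✗
triangle: |1−2|=1 ≤ l₃=1 ≤ 1+2=3
parity: l₁+l₂+l₃ = 4 is even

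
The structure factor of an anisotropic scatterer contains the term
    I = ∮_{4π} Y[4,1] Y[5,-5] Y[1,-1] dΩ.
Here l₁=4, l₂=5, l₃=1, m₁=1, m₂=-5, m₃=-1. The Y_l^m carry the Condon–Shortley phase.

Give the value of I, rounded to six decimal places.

0.000000

1 − 5 − 1 = -5 ≠ 0: azimuthal integral kills it; I = 0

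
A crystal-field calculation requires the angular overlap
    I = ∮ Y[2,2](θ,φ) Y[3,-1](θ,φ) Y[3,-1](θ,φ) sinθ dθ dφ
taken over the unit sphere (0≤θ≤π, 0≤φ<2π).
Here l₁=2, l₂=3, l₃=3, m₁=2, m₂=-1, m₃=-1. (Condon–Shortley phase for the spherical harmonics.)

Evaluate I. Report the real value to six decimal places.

0.206013

Rules hold: Σm=0, L=8 even, 1≤3≤5.
N = 5·7·7 = 245
Δ = 2!·2!·4!/9! = 1/3780
Racah Σ t=0..2: t=0:+1/24 t=1:−1/4 t=2:+1/24 = -1/6
⇒ 3j(2 3 3; 0 0 0)² = 4/105, sgn +1
Racah Σ t=0..0: t=0:+1/16 = 1/16
⇒ 3j(2 3 3; 2 -1 -1)² = 2/35, sgn +1
4πI² = N·(3j₀)²·(3jₘ)² = 8/15
I = +1·√(0.533333/4π) = 0.20601291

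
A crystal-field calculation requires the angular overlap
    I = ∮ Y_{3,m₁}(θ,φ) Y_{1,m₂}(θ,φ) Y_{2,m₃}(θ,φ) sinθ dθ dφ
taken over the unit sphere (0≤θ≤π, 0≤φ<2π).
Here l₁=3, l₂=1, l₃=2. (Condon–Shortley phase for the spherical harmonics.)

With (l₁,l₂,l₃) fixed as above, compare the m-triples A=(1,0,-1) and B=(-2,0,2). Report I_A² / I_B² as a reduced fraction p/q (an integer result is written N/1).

Shared (l₁,l₂,l₃)=(3,1,2): N and (l;000)² cancel in I_A²/I_B².
A: Δ = 2!·4!·0!/7! = 1/105; Racah Σ t=1..1: t=1:−1/6 = -1/6; ⇒ 3j(3 1 2; 1 0 -1)² = 8/105, sgn +1
B: Δ = 2!·4!·0!/7! = 1/105; Racah Σ t=1..1: t=1:−1/24 = -1/24; ⇒ 3j(3 1 2; -2 0 2)² = 1/21, sgn -1
I_A²/I_B² = (8/105)/(1/21) = 8/5

8/5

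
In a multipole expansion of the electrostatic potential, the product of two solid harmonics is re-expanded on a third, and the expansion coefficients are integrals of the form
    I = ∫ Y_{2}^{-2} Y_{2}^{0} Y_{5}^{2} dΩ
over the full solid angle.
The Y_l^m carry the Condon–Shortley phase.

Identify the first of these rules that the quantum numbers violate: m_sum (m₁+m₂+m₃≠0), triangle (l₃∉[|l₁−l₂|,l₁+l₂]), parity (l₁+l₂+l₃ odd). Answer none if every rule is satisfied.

Σmᵢ = 0  ✓
l₃∈[|l₁−l₂|,l₁+l₂]=[0,4], have l₃=5  ✗
Σlᵢ = 9 ⇒ odd

triangle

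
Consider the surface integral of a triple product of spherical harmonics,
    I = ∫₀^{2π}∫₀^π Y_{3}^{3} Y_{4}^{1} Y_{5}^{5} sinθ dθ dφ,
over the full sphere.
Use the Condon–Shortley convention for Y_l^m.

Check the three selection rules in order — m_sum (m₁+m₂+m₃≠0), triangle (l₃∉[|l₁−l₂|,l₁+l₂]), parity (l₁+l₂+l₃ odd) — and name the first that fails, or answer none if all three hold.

m_sum

Σmᵢ = 9  ✗
l₃∈[|l₁−l₂|,l₁+l₂]=[1,7], have l₃=5
Σlᵢ = 12 ⇒ even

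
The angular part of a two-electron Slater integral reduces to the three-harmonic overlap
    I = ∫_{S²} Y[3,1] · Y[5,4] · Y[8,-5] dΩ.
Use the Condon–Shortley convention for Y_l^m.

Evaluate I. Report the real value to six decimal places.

Checks pass: Σm=0; 16 even; l₃=8∈[2,8].
(2·3+1)(2·5+1)(2·8+1) = 1309
Δ: 0! 6! 10! / 17! → 1/136136
sum: t=0:+1/518400 = 1/518400
3j²(3 5 8; 0 0 0) = Δ·Π!·Σ² = 56/2431  (sign +1)
sum: t=0:+1/17418240 = 1/17418240
3j²(3 5 8; 1 4 -5) = Δ·Π!·Σ² = 15/952  (sign -1)
combine: 4πI² = 1309·56/2431·15/952 = 105/221
take √, sign -1: I = -0.19444357

-0.194444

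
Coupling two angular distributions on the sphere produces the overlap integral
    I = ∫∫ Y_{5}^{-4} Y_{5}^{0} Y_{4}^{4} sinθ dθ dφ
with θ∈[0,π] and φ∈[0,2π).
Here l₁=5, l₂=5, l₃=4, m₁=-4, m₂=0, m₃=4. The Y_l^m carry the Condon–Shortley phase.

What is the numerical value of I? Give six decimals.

0.130198

Rules hold: Σm=0, L=14 even, 0≤4≤10.
N = 11·11·9 = 1089
Δ = 6!·4!·4!/15! = 1/3153150
Racah Σ t=1..5: t=1:−1/69120 t=2:+1/1728 t=3:−1/576 t=4:+1/1728 t=5:−1/69120 = -7/11520
⇒ 3j(5 5 4; 0 0 0)² = 2/143, sgn -1
Racah Σ t=5..5: t=5:−1/69120 = -1/69120
⇒ 3j(5 5 4; -4 0 4)² = 2/143, sgn -1
4πI² = N·(3j₀)²·(3jₘ)² = 36/169
I = +1·√(0.213018/4π) = 0.13019760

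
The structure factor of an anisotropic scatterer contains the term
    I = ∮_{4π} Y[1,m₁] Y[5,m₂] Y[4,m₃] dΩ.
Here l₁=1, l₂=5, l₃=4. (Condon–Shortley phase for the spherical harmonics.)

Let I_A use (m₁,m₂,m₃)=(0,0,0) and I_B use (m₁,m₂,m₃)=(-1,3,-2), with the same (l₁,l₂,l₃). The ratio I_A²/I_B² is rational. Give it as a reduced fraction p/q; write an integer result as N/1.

l's match ⇒ only the (l;m) 3-j factors differ between A and B.
A: triangle coeff Δ(1,5,4) = 1/495; Σ_t [1,1]: t=1:−1/576 = -1/576; (3j)²=5/99 [(1 5 4; 0 0 0)], sign=-1
B: triangle coeff Δ(1,5,4) = 1/495; Σ_t [2,2]: t=2:+1/2880 = 1/2880; (3j)²=28/495 [(1 5 4; -1 3 -2)], sign=+1
I_A²/I_B² = (5/99)/(28/495) = 25/28

25/28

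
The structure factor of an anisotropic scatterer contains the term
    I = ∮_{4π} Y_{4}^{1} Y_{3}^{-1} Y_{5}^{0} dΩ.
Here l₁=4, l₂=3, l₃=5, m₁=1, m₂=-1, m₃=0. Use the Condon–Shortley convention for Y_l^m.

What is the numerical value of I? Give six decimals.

Checks pass: Σm=0; 12 even; l₃=5∈[1,7].
(2·4+1)(2·3+1)(2·5+1) = 693
Δ: 2! 6! 4! / 13! → 1/180180
sum: t=0:+1/576 t=1:−1/144 t=2:+1/576 = -1/288
3j²(4 3 5; 0 0 0) = Δ·Π!·Σ² = 20/1001  (sign +1)
sum: t=0:+1/288 t=1:−1/288 t=2:+1/5760 = 1/5760
3j²(4 3 5; 1 -1 0) = Δ·Π!·Σ² = 1/12012  (sign -1)
combine: 4πI² = 693·20/1001·1/12012 = 15/13013
take √, sign -1: I = -0.00957750

-0.009577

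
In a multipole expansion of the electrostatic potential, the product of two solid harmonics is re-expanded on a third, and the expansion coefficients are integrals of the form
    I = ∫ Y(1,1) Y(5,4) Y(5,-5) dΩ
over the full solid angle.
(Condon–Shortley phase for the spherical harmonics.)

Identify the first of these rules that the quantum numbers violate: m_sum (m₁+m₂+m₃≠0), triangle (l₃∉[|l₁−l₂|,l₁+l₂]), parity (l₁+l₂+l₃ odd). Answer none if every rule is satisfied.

Σmᵢ = 0  ✓
l₃∈[|l₁−l₂|,l₁+l₂]=[4,6], have l₃=5  ✓
Σlᵢ = 11 ⇒ odd  ✗

parity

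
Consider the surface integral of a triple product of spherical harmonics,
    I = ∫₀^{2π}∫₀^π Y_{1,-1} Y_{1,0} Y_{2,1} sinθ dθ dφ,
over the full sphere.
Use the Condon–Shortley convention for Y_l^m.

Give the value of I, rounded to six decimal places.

-0.218510

Rules hold: Σm=0, L=4 even, 0≤2≤2.
N = 3·3·5 = 45
Δ = 0!·2!·2!/5! = 1/30
Racah Σ t=0..0: t=0:+1/1 = 1/1
⇒ 3j(1 1 2; 0 0 0)² = 2/15, sgn +1
Racah Σ t=0..0: t=0:+1/2 = 1/2
⇒ 3j(1 1 2; -1 0 1)² = 1/10, sgn -1
4πI² = N·(3j₀)²·(3jₘ)² = 3/5
I = -1·√(0.6/4π) = -0.21850969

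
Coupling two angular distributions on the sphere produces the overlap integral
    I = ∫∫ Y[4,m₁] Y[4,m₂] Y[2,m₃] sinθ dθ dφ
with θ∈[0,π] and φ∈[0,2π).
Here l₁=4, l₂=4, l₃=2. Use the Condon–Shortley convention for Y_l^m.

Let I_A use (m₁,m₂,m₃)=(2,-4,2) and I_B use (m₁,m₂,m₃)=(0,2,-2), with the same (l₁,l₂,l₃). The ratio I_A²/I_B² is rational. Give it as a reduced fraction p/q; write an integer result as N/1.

14/45

l's match ⇒ only the (l;m) 3-j factors differ between A and B.
A: triangle coeff Δ(4,4,2) = 1/13860; Σ_t [0,0]: t=0:+1/2880 = 1/2880; (3j)²=2/165 [(4 4 2; 2 -4 2)], sign=+1
B: triangle coeff Δ(4,4,2) = 1/13860; Σ_t [4,4]: t=4:+1/192 = 1/192; (3j)²=3/77 [(4 4 2; 0 2 -2)], sign=+1
I_A²/I_B² = (2/165)/(3/77) = 14/45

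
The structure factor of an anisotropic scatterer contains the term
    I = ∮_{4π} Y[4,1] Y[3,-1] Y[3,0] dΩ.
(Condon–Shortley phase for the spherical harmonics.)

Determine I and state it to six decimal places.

-0.099323

m-sum 0 ✓  L=10 even ✓  1≤3≤7 ✓
Π(2lᵢ+1) = 9×7×7 = 441
triangle coeff Δ(4,3,3) = 1/34650
Σ_t [1,3]: t=1:−1/72 t=2:+1/16 t=3:−1/72 = 5/144
(3j)²=2/77 [(4 3 3; 0 0 0)], sign=-1
Σ_t [0,2]: t=0:+1/288 t=1:−1/24 t=2:+1/48 = -5/288
(3j)²=5/462 [(4 3 3; 1 -1 0)], sign=+1
⇒ 4πI² = 15/121
I = (-1)√(15/121/(4π)) = -0.09932258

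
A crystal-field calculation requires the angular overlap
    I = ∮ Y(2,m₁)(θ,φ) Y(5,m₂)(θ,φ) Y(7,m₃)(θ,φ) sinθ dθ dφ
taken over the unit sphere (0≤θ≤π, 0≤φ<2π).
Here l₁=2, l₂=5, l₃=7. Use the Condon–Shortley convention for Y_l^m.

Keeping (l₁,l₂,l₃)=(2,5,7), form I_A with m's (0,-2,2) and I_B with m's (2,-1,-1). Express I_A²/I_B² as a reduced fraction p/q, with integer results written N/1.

Same 2,5,7: normalisation and zero-m 3j drop out of the ratio.
A: Δ: 0! 4! 10! / 15! → 1/15015; sum: t=0:+1/120960 = 1/120960; 3j²(2 5 7; 0 -2 2) = Δ·Π!·Σ² = 24/1001  (sign -1)
B: Δ: 0! 4! 10! / 15! → 1/15015; sum: t=0:+1/414720 = 1/414720; 3j²(2 5 7; 2 -1 -1) = Δ·Π!·Σ² = 2/429  (sign +1)
I_A²/I_B² = (24/1001)/(2/429) = 36/7

36/7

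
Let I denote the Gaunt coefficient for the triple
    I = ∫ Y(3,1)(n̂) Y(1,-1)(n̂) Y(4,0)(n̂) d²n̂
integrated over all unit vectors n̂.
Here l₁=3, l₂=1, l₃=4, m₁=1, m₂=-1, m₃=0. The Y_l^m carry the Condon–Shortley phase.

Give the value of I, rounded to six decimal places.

Rules hold: Σm=0, L=8 even, 2≤4≤4.
N = 7·3·9 = 189
Δ = 0!·6!·2!/9! = 1/252
Racah Σ t=0..0: t=0:+1/36 = 1/36
⇒ 3j(3 1 4; 0 0 0)² = 4/63, sgn +1
Racah Σ t=0..0: t=0:+1/96 = 1/96
⇒ 3j(3 1 4; 1 -1 0)² = 1/42, sgn +1
4πI² = N·(3j₀)²·(3jₘ)² = 2/7
I = +1·√(0.285714/4π) = 0.15078601

0.150786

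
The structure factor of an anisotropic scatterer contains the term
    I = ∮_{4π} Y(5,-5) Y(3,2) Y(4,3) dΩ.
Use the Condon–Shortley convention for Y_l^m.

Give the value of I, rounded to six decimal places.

-0.212007

m-sum 0 ✓  L=12 even ✓  2≤4≤8 ✓
Π(2lᵢ+1) = 11×7×9 = 693
triangle coeff Δ(5,3,4) = 1/180180
Σ_t [1,3]: t=1:−1/576 t=2:+1/144 t=3:−1/576 = 1/288
(3j)²=20/1001 [(5 3 4; 0 0 0)], sign=+1
Σ_t [4,4]: t=4:+1/17280 = 1/17280
(3j)²=35/858 [(5 3 4; -5 2 3)], sign=-1
⇒ 4πI² = 1050/1859
I = (-1)√(1050/1859/(4π)) = -0.21200691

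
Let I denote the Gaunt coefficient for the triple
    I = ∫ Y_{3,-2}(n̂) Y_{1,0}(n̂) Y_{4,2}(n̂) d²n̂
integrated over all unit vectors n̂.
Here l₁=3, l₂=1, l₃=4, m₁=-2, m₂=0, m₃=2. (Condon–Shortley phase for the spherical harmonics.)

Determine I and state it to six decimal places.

0.213244

Checks pass: Σm=0; 8 even; l₃=4∈[2,4].
(2·3+1)(2·1+1)(2·4+1) = 189
Δ: 0! 6! 2! / 9! → 1/252
sum: t=0:+1/36 = 1/36
3j²(3 1 4; 0 0 0) = Δ·Π!·Σ² = 4/63  (sign +1)
sum: t=0:+1/120 = 1/120
3j²(3 1 4; -2 0 2) = Δ·Π!·Σ² = 1/21  (sign +1)
combine: 4πI² = 189·4/63·1/21 = 4/7
take √, sign +1: I = 0.21324362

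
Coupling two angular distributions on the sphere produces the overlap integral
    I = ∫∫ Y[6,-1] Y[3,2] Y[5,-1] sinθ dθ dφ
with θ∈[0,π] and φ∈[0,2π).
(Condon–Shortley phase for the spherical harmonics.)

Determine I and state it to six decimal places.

0.134828

m-sum 0 ✓  L=14 even ✓  3≤5≤9 ✓
Π(2lᵢ+1) = 13×7×11 = 1001
triangle coeff Δ(6,3,5) = 1/675675
Σ_t [1,3]: t=1:−1/8640 t=2:+1/2304 t=3:−1/8640 = 7/34560
(3j)²=7/429 [(6 3 5; 0 0 0)], sign=-1
Σ_t [3,4]: t=3:−1/6912 t=4:+1/17280 = -1/11520
(3j)²=2/143 [(6 3 5; -1 2 -1)], sign=-1
⇒ 4πI² = 98/429
I = (+1)√(98/429/(4π)) = 0.13482780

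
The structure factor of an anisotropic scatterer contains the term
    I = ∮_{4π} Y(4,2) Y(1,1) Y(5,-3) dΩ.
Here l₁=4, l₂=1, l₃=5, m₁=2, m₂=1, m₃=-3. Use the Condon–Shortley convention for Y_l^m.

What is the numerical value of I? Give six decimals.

Rules hold: Σm=0, L=10 even, 3≤5≤5.
N = 9·3·11 = 297
Δ = 0!·8!·2!/11! = 1/495
Racah Σ t=0..0: t=0:+1/576 = 1/576
⇒ 3j(4 1 5; 0 0 0)² = 5/99, sgn -1
Racah Σ t=0..0: t=0:+1/2880 = 1/2880
⇒ 3j(4 1 5; 2 1 -3)² = 28/495, sgn +1
4πI² = N·(3j₀)²·(3jₘ)² = 28/33
I = -1·√(0.848485/4π) = -0.25984664

-0.259847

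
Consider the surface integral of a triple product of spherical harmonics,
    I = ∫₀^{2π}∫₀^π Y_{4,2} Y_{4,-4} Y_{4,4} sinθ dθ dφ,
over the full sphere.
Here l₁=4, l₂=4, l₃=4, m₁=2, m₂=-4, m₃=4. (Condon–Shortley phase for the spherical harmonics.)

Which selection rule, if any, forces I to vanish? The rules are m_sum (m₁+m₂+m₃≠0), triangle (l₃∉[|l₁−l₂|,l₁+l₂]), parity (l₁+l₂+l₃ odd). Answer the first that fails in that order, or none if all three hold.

Σmᵢ = 2  ✗
l₃∈[|l₁−l₂|,l₁+l₂]=[0,8], have l₃=4
Σlᵢ = 12 ⇒ even

m_sum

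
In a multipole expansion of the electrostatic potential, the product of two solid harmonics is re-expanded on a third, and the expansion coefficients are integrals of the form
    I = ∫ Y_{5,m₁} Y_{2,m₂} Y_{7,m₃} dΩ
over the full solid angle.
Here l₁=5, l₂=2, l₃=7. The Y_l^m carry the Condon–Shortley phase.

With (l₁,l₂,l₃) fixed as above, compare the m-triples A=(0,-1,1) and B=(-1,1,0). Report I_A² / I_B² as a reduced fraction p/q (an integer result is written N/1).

48/35

Shared (l₁,l₂,l₃)=(5,2,7): N and (l;000)² cancel in I_A²/I_B².
A: Δ = 0!·10!·4!/15! = 1/15015; Racah Σ t=0..0: t=0:+1/86400 = 1/86400; ⇒ 3j(5 2 7; 0 -1 1)² = 16/715, sgn +1
B: Δ = 0!·10!·4!/15! = 1/15015; Racah Σ t=0..0: t=0:+1/103680 = 1/103680; ⇒ 3j(5 2 7; -1 1 0)² = 7/429, sgn -1
I_A²/I_B² = (16/715)/(7/429) = 48/35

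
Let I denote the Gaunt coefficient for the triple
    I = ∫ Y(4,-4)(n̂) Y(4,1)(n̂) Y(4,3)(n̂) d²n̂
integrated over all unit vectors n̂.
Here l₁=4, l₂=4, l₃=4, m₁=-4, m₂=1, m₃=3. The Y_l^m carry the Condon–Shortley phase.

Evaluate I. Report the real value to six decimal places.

m-sum 0 ✓  L=12 even ✓  0≤4≤8 ✓
Π(2lᵢ+1) = 9×9×9 = 729
triangle coeff Δ(4,4,4) = 1/450450
Σ_t [0,4]: t=0:+1/13824 t=1:−1/216 t=2:+1/64 t=3:−1/216 t=4:+1/13824 = 5/768
(3j)²=18/1001 [(4 4 4; 0 0 0)], sign=+1
Σ_t [4,4]: t=4:+1/3456 = 1/3456
(3j)²=35/1287 [(4 4 4; -4 1 3)], sign=-1
⇒ 4πI² = 7290/20449
I = (-1)√(7290/20449/(4π)) = -0.16843130

-0.168431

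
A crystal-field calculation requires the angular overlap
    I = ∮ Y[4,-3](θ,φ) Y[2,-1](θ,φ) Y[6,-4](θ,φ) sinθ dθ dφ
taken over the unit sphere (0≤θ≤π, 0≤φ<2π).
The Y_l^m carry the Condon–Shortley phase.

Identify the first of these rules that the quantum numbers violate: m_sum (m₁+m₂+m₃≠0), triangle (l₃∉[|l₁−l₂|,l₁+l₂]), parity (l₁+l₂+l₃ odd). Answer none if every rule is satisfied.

m_sum

m₁+m₂+m₃ = -3 − 1 − 4 = -8  ✗
triangle: |4−2|=2 ≤ l₃=6 ≤ 4+2=6
parity: l₁+l₂+l₃ = 12 is even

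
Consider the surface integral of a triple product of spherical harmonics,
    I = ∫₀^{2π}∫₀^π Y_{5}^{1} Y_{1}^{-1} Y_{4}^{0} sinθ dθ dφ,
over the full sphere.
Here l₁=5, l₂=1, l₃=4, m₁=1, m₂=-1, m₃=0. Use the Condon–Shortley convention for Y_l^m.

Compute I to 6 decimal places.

m-sum 0 ✓  L=10 even ✓  4≤4≤6 ✓
Π(2lᵢ+1) = 11×3×9 = 297
triangle coeff Δ(5,1,4) = 1/495
Σ_t [1,1]: t=1:−1/576 = -1/576
(3j)²=5/99 [(5 1 4; 0 0 0)], sign=-1
Σ_t [0,0]: t=0:+1/1152 = 1/1152
(3j)²=1/33 [(5 1 4; 1 -1 0)], sign=+1
⇒ 4πI² = 5/11
I = (-1)√(5/11/(4π)) = -0.19018827

-0.190188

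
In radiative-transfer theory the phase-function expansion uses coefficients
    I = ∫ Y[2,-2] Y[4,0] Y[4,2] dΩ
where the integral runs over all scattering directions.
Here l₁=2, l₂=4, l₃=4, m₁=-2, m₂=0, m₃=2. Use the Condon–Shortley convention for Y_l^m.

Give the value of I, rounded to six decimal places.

m-sum 0 ✓  L=10 even ✓  2≤4≤6 ✓
Π(2lᵢ+1) = 5×9×9 = 405
triangle coeff Δ(2,4,4) = 1/13860
Σ_t [0,2]: t=0:+1/192 t=1:−1/36 t=2:+1/192 = -5/288
(3j)²=20/693 [(2 4 4; 0 0 0)], sign=-1
Σ_t [2,2]: t=2:+1/192 = 1/192
(3j)²=3/77 [(2 4 4; -2 0 2)], sign=+1
⇒ 4πI² = 2700/5929
I = (-1)√(2700/5929/(4π)) = -0.19036462

-0.190365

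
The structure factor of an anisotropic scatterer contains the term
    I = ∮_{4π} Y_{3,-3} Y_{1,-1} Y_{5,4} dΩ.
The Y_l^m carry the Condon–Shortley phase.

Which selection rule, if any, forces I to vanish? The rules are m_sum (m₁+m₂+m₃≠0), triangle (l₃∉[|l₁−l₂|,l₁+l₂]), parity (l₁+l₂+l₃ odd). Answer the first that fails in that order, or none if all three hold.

Σmᵢ = 0  ✓
l₃∈[|l₁−l₂|,l₁+l₂]=[2,4], have l₃=5  ✗
Σlᵢ = 9 ⇒ odd

triangle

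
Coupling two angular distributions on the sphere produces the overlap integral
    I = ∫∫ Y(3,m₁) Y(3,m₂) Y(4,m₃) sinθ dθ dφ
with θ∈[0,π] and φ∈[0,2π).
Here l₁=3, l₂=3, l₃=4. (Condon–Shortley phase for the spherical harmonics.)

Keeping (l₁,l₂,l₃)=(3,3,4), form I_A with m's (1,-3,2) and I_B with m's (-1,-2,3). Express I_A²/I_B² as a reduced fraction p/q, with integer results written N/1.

27/7

Shared (l₁,l₂,l₃)=(3,3,4): N and (l;000)² cancel in I_A²/I_B².
A: Δ = 2!·4!·4!/11! = 1/34650; Racah Σ t=0..0: t=0:+1/192 = 1/192; ⇒ 3j(3 3 4; 1 -3 2)² = 3/77, sgn +1
B: Δ = 2!·4!·4!/11! = 1/34650; Racah Σ t=0..1: t=0:+1/288 t=1:−1/144 = -1/288; ⇒ 3j(3 3 4; -1 -2 3)² = 1/99, sgn +1
I_A²/I_B² = (3/77)/(1/99) = 27/7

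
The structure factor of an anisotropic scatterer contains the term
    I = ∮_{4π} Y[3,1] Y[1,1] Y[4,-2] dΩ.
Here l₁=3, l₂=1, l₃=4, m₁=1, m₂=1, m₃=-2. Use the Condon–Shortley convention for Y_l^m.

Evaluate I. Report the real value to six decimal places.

0.238414

Checks pass: Σm=0; 8 even; l₃=4∈[2,4].
(2·3+1)(2·1+1)(2·4+1) = 189
Δ: 0! 6! 2! / 9! → 1/252
sum: t=0:+1/36 = 1/36
3j²(3 1 4; 0 0 0) = Δ·Π!·Σ² = 4/63  (sign +1)
sum: t=0:+1/96 = 1/96
3j²(3 1 4; 1 1 -2) = Δ·Π!·Σ² = 5/84  (sign +1)
combine: 4πI² = 189·4/63·5/84 = 5/7
take √, sign +1: I = 0.23841361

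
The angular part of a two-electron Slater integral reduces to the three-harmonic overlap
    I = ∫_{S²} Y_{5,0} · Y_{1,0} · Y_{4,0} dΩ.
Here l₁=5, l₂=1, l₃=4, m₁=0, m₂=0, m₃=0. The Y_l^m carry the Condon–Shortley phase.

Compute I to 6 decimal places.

Rules hold: Σm=0, L=10 even, 4≤4≤6.
N = 11·3·9 = 297
Δ = 2!·8!·0!/11! = 1/495
Racah Σ t=1..1: t=1:−1/576 = -1/576
⇒ 3j(5 1 4; 0 0 0)² = 5/99, sgn -1
(m-triple is (0,0,0) — same symbol as above.)
4πI² = N·(3j₀)²·(3jₘ)² = 25/33
I = +1·√(0.757576/4π) = 0.24553200

0.245532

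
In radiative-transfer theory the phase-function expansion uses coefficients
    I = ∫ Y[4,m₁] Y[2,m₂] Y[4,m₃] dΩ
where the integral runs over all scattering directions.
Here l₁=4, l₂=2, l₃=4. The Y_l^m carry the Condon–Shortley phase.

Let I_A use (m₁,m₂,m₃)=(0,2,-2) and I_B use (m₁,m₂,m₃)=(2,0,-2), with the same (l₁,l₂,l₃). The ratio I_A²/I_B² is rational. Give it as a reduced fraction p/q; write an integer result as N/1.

135/16

Same 4,2,4: normalisation and zero-m 3j drop out of the ratio.
A: Δ: 2! 6! 2! / 11! → 1/13860; sum: t=2:+1/192 = 1/192; 3j²(4 2 4; 0 2 -2) = Δ·Π!·Σ² = 3/77  (sign +1)
B: Δ: 2! 6! 2! / 11! → 1/13860; sum: t=0:+1/192 t=1:−1/120 t=2:+1/2880 = -1/360; 3j²(4 2 4; 2 0 -2) = Δ·Π!·Σ² = 16/3465  (sign -1)
I_A²/I_B² = (3/77)/(16/3465) = 135/16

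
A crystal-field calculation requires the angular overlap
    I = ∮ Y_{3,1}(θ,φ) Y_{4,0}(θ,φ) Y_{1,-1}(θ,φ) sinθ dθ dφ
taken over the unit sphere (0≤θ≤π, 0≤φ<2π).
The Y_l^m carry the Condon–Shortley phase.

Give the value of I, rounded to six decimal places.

0.150786

m-sum 0 ✓  L=8 even ✓  1≤1≤7 ✓
Π(2lᵢ+1) = 7×9×3 = 189
triangle coeff Δ(3,4,1) = 1/252
Σ_t [3,3]: t=3:−1/36 = -1/36
(3j)²=4/63 [(3 4 1; 0 0 0)], sign=+1
Σ_t [2,2]: t=2:+1/96 = 1/96
(3j)²=1/42 [(3 4 1; 1 0 -1)], sign=+1
⇒ 4πI² = 2/7
I = (+1)√(2/7/(4π)) = 0.15078601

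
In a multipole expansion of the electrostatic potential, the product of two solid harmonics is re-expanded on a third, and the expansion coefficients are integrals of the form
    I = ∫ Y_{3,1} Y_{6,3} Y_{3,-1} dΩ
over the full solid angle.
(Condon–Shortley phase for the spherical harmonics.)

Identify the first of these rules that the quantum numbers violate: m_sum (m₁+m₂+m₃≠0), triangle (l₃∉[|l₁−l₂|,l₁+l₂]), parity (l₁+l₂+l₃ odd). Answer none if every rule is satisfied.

azimuthal sum: 1 + 3 − 1 = 3  ✗
3 ≤ 3 ≤ 9 (triangle on l)
L = 3 + 6 + 3 = 12 (even)

m_sum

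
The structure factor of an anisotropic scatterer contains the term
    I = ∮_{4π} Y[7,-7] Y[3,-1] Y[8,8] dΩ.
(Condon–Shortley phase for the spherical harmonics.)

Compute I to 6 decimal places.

-0.231023

Rules hold: Σm=0, L=18 even, 4≤8≤10.
N = 15·7·17 = 1785
Δ = 2!·12!·4!/19! = 1/5290740
Racah Σ t=0..2: t=0:+1/7257600 t=1:−1/2073600 t=2:+1/7257600 = -1/4838400
⇒ 3j(7 3 8; 0 0 0)² = 252/20995, sgn -1
Racah Σ t=2..2: t=2:+1/22992076800 = 1/22992076800
⇒ 3j(7 3 8; -7 -1 8)² = 91/2907, sgn +1
4πI² = N·(3j₀)²·(3jₘ)² = 4116/6137
I = -1·√(0.670686/4π) = -0.23102272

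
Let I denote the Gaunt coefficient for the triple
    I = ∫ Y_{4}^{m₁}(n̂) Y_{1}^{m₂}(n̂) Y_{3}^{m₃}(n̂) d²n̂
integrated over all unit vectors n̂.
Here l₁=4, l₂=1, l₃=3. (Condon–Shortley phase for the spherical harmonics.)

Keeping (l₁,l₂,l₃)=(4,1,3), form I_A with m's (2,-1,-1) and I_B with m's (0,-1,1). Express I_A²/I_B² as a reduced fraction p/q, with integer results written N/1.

l's match ⇒ only the (l;m) 3-j factors differ between A and B.
A: triangle coeff Δ(4,1,3) = 1/252; Σ_t [0,0]: t=0:+1/96 = 1/96; (3j)²=5/84 [(4 1 3; 2 -1 -1)], sign=+1
B: triangle coeff Δ(4,1,3) = 1/252; Σ_t [0,0]: t=0:+1/96 = 1/96; (3j)²=1/42 [(4 1 3; 0 -1 1)], sign=+1
I_A²/I_B² = (5/84)/(1/42) = 5/2

5/2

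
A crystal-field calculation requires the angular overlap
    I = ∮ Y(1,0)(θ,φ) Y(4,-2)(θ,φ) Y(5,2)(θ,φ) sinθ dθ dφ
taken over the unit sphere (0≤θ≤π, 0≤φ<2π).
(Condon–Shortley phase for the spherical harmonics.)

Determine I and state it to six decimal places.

0.225034

Checks pass: Σm=0; 10 even; l₃=5∈[3,5].
(2·1+1)(2·4+1)(2·5+1) = 297
Δ: 0! 2! 8! / 11! → 1/495
sum: t=0:+1/576 = 1/576
3j²(1 4 5; 0 0 0) = Δ·Π!·Σ² = 5/99  (sign -1)
sum: t=0:+1/1440 = 1/1440
3j²(1 4 5; 0 -2 2) = Δ·Π!·Σ² = 7/165  (sign -1)
combine: 4πI² = 297·5/99·7/165 = 7/11
take √, sign +1: I = 0.22503380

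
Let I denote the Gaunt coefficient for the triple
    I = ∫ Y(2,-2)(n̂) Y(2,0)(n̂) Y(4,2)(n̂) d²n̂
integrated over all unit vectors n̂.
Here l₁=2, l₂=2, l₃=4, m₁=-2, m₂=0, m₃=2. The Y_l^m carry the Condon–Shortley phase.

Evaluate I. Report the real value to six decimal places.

Checks pass: Σm=0; 8 even; l₃=4∈[0,4].
(2·2+1)(2·2+1)(2·4+1) = 225
Δ: 0! 4! 4! / 9! → 1/630
sum: t=0:+1/16 = 1/16
3j²(2 2 4; 0 0 0) = Δ·Π!·Σ² = 2/35  (sign +1)
sum: t=0:+1/96 = 1/96
3j²(2 2 4; -2 0 2) = Δ·Π!·Σ² = 1/42  (sign +1)
combine: 4πI² = 225·2/35·1/42 = 15/49
take √, sign +1: I = 0.15607835

0.156078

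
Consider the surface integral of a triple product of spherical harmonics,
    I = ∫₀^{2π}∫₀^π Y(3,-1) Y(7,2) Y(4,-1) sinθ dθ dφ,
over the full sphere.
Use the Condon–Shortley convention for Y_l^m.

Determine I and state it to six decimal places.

Checks pass: Σm=0; 14 even; l₃=4∈[4,10].
(2·3+1)(2·7+1)(2·4+1) = 945
Δ: 6! 0! 8! / 15! → 1/45045
sum: t=3:−1/20736 = -1/20736
3j²(3 7 4; 0 0 0) = Δ·Π!·Σ² = 35/1287  (sign -1)
sum: t=4:+1/34560 = 1/34560
3j²(3 7 4; -1 2 -1) = Δ·Π!·Σ² = 4/143  (sign -1)
combine: 4πI² = 945·35/1287·4/143 = 14700/20449
take √, sign +1: I = 0.23917605

0.239176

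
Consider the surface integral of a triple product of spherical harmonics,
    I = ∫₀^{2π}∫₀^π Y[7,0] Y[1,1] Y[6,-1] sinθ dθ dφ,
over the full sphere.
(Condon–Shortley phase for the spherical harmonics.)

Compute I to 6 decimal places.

Rules hold: Σm=0, L=14 even, 6≤6≤8.
N = 15·3·13 = 585
Δ = 2!·12!·0!/15! = 1/1365
Racah Σ t=1..1: t=1:−1/518400 = -1/518400
⇒ 3j(7 1 6; 0 0 0)² = 7/195, sgn -1
Racah Σ t=2..2: t=2:+1/1209600 = 1/1209600
⇒ 3j(7 1 6; 0 1 -1)² = 1/65, sgn -1
4πI² = N·(3j₀)²·(3jₘ)² = 21/65
I = +1·√(0.323077/4π) = 0.16034227

0.160342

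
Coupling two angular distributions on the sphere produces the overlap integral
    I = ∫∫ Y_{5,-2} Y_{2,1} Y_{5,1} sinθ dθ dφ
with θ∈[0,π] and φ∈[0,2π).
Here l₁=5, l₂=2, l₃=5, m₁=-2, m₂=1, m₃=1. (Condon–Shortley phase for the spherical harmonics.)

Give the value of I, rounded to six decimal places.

0.104819

m-sum 0 ✓  L=12 even ✓  3≤5≤7 ✓
Π(2lᵢ+1) = 11×5×11 = 605
triangle coeff Δ(5,2,5) = 1/38610
Σ_t [0,2]: t=0:+1/2880 t=1:−1/576 t=2:+1/2880 = -1/960
(3j)²=10/429 [(5 2 5; 0 0 0)], sign=+1
Σ_t [1,2]: t=1:−1/2880 t=2:+1/1440 = 1/2880
(3j)²=7/715 [(5 2 5; -2 1 1)], sign=+1
⇒ 4πI² = 70/507
I = (+1)√(70/507/(4π)) = 0.10481902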